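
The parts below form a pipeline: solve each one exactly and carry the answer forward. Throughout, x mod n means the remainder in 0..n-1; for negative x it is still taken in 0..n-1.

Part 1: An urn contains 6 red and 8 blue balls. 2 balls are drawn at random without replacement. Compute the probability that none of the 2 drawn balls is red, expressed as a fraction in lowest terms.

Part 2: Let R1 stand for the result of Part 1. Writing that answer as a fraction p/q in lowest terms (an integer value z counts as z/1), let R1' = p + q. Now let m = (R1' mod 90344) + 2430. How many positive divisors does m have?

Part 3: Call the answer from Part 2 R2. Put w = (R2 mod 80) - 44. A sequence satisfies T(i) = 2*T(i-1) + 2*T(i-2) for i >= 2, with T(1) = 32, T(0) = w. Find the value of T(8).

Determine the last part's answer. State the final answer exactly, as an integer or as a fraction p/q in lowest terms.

1120

Part 1: total draws C(14,2) = 91; favorable C(8,2) = 28; P = 4/13; answer 4/13
Part 2: R1 = 4/13; threaded value p + q = 17; m = 2447; 2447 is prime, so its only divisors are 1 and 2447; count = 2; answer 2
Part 3: R2 = 2; w = -42; T(2) = 2*(32) + 2*(-42) = -20; iterating: T(2)=-20, T(3)=24, T(4)=8, T(5)=64, T(6)=144, T(7)=416, T(8)=1120; answer 1120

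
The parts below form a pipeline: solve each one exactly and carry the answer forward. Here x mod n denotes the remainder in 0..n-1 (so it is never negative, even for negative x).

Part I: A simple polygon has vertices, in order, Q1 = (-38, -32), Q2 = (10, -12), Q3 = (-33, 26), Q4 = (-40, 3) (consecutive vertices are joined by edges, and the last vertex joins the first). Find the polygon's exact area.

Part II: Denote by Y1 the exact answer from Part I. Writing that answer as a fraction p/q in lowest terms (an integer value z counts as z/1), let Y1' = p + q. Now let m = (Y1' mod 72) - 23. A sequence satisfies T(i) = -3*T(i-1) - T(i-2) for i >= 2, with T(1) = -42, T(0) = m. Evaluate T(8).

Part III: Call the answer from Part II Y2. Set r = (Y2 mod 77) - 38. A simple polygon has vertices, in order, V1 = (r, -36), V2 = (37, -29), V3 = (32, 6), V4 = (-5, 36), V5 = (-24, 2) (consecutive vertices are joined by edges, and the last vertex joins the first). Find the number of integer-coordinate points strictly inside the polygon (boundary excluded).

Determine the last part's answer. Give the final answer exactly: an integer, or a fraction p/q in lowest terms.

2594

Part I: cross terms: (-38*-12 - 10*-32)=776, (10*26 - -33*-12)=-136, (-33*3 - -40*26)=941, (-40*-32 - -38*3)=1394; twice the area = |2975| = 2975; area = 2975/2; answer 2975/2
Part II: Y1 = 2975/2; threaded value p + q = 2977; m = 2; T(2) = -3*(-42) - 1*(2) = 124; iterating: T(2)=124, T(3)=-330, T(4)=866, T(5)=-2268, T(6)=5938, T(7)=-15546, T(8)=40700; answer 40700
Part III: Y2 = 40700; r = 6; cross terms: (6*-29 - 37*-36)=1158, (37*6 - 32*-29)=1150, (32*36 - -5*6)=1182, (-5*2 - -24*36)=854, (-24*-36 - 6*2)=852; twice the area = |5196| = 5196; area = 2598; boundary points = 1 + 5 + 1 + 1 + 2 = 10; strictly interior points = area - boundary/2 + 1 = 2594; answer 2594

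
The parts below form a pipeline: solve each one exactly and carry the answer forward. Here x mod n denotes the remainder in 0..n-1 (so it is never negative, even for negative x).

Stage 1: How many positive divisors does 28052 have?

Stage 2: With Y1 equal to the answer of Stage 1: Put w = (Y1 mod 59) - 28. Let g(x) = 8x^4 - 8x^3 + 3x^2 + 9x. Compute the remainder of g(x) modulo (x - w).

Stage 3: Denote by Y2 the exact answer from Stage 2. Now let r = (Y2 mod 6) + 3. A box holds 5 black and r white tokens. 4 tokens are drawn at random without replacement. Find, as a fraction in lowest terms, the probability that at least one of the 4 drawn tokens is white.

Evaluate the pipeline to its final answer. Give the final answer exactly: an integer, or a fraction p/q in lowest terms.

Stage 1: 28052 = 2^2 * 7013; number of divisors = (2+1) * (1+1) = 6; answer 6
Stage 2: Y1 = 6; w = -22; remainder = value at the root: 8*(-22)^4 - 8*(-22)^3 + 3*(-22)^2 + 9*(-22)^1 = (1874048) + (85184) + (1452) + (-198) = 1960486; answer 1960486
Stage 3: Y2 = 1960486; r = 7; total draws C(12,4) = 495; complement C(5,4) = 5; favorable 495 - 5 = 490; P = 98/99; answer 98/99

98/99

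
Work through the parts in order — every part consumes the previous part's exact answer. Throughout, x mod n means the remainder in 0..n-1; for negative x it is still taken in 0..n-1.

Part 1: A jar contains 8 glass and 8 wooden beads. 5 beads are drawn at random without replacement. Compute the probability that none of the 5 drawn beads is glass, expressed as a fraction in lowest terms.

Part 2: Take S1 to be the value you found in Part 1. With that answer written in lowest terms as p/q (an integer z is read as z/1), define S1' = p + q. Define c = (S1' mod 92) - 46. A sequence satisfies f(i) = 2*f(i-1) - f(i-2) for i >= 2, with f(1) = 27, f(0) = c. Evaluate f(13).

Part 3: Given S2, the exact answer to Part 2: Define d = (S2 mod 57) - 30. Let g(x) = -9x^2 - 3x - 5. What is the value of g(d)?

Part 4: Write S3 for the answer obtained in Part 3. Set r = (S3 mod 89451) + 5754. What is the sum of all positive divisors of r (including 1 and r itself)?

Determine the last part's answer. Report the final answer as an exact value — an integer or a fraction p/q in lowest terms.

139932

Part 1: total draws C(16,5) = 4368; favorable C(8,5) = 56; P = 1/78; answer 1/78
Part 2: S1 = 1/78; threaded value p + q = 79; c = 33; f(2) = 2*(27) - 1*(33) = 21; iterating: f(2)=21, f(3)=15, f(4)=9, f(5)=3, f(6)=-3, f(7)=-9, f(8)=-15, f(9)=-21, f(10)=-27, f(11)=-33, f(12)=-39, f(13)=-45; answer -45
Part 3: S2 = -45; d = -18; -9*(-18)^2 - 3*(-18)^1 - 5 = (-2916) + (54) + (-5) = -2867; answer -2867
Part 4: S3 = -2867; r = 92338; 92338 = 2 * 137 * 337; sigma = (1 + 2) * (1 + 137) * (1 + 337) = 3 * 138 * 338 = 139932; answer 139932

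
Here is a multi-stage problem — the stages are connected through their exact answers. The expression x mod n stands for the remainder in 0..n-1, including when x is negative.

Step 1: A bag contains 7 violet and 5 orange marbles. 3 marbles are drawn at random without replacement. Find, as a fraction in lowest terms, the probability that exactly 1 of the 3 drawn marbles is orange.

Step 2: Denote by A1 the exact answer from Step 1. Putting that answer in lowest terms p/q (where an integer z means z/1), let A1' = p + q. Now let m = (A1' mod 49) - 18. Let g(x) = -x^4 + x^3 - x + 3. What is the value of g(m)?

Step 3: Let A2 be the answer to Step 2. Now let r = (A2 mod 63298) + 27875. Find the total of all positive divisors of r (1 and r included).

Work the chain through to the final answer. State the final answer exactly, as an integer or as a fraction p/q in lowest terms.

165888

Step 1: total draws C(12,3) = 220; favorable C(5,1)*C(7,2) = 105; P = 21/44; answer 21/44
Step 2: A1 = 21/44; threaded value p + q = 65; m = -2; -1*(-2)^4 + 1*(-2)^3 - 1*(-2)^1 + 3 = (-16) + (-8) + (2) + (3) = -19; answer -19
Step 3: A2 = -19; r = 91154; 91154 = 2 * 7 * 17 * 383; sigma = (1 + 2) * (1 + 7) * (1 + 17) * (1 + 383) = 3 * 8 * 18 * 384 = 165888; answer 165888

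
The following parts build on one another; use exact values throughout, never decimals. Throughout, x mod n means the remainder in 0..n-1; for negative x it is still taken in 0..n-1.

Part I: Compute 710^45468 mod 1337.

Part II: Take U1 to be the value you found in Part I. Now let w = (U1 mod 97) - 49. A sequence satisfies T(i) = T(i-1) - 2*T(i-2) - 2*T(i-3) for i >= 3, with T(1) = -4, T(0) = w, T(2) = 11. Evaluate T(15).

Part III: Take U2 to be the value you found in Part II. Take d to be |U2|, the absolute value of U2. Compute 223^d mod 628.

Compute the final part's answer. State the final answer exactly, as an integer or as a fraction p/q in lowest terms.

Part I: squarings mod 1337: 710^1=710, 710^2=51, 710^4=1264, 710^8=1318, 710^16=361, 710^32=632, 710^64=998, 710^128=1276, 710^256=1047, 710^512=1206, 710^1024=1117, 710^2048=268, 710^4096=963, 710^8192=828, 710^16384=1040, 710^32768=1304; 710^45468 = 710^4 * 710^8 * 710^16 * 710^128 * 710^256 * 710^4096 * 710^8192 * 710^32768 = 729 (mod 1337); answer 729
Part II: U1 = 729; w = 1; T(3) = 1*(11) - 2*(-4) - 2*(1) = 17; iterating: T(3)=17, T(4)=3, T(5)=-53, T(6)=-93, T(7)=7, T(8)=299, T(9)=471, T(10)=-141, T(11)=-1681, T(12)=-2341, T(13)=1303, T(14)=9347, T(15)=11423; answer 11423
Part III: U2 = 11423; d = 11423; squarings mod 628: 223^1=223, 223^2=117, 223^4=501, 223^8=429, 223^16=37, 223^32=113, 223^64=209, 223^128=349, 223^256=597, 223^512=333, 223^1024=361, 223^2048=325, 223^4096=121, 223^8192=197; 223^11423 = 223^1 * 223^2 * 223^4 * 223^8 * 223^16 * 223^128 * 223^1024 * 223^2048 * 223^8192 = 451 (mod 628); answer 451

451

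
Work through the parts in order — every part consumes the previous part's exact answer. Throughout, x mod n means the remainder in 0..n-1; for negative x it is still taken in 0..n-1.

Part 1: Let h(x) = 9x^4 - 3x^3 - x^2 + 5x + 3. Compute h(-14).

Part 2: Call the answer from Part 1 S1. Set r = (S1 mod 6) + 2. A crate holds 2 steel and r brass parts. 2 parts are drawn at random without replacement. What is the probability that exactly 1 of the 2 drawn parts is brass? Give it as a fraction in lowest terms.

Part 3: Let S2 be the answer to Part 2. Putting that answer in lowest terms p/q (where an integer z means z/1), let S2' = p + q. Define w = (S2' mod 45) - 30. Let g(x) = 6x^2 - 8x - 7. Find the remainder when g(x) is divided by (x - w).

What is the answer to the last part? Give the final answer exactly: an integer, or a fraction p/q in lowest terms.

3073

Part 1: 9*(-14)^4 - 3*(-14)^3 - 1*(-14)^2 + 5*(-14)^1 + 3 = (345744) + (8232) + (-196) + (-70) + (3) = 353713; answer 353713
Part 2: S1 = 353713; r = 3; total draws C(5,2) = 10; favorable C(3,1)*C(2,1) = 6; P = 3/5; answer 3/5
Part 3: S2 = 3/5; threaded value p + q = 8; w = -22; remainder = value at the root: 6*(-22)^2 - 8*(-22)^1 - 7 = (2904) + (176) + (-7) = 3073; answer 3073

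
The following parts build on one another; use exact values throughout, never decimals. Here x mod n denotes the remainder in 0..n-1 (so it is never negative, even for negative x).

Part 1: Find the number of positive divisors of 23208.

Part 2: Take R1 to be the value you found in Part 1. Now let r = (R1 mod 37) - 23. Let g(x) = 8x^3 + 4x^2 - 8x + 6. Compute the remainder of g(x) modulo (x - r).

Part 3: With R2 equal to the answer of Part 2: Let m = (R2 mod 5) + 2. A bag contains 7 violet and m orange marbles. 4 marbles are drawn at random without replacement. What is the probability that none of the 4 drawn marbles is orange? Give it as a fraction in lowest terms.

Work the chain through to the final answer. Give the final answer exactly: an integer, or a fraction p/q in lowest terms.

7/143

Part 1: 23208 = 2^3 * 3 * 967; number of divisors = (3+1) * (1+1) * (1+1) = 16; answer 16
Part 2: R1 = 16; r = -7; remainder = value at the root: 8*(-7)^3 + 4*(-7)^2 - 8*(-7)^1 + 6 = (-2744) + (196) + (56) + (6) = -2486; answer -2486
Part 3: R2 = -2486; m = 6; total draws C(13,4) = 715; favorable C(7,4) = 35; P = 7/143; answer 7/143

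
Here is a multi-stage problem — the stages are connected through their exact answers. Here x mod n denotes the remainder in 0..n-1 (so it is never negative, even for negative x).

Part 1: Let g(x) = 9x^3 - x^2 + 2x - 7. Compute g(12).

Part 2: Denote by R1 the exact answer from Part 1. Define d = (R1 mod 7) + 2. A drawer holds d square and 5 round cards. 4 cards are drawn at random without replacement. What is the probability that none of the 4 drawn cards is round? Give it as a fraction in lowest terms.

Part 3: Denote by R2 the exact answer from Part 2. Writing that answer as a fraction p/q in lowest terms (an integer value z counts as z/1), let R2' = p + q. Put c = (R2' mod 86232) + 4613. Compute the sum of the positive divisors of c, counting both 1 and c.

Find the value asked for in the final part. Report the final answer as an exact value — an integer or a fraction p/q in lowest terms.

8680

Part 1: 9*(12)^3 - 1*(12)^2 + 2*(12)^1 - 7 = (15552) + (-144) + (24) + (-7) = 15425; answer 15425
Part 2: R1 = 15425; d = 6; total draws C(11,4) = 330; favorable C(6,4) = 15; P = 1/22; answer 1/22
Part 3: R2 = 1/22; threaded value p + q = 23; c = 4636; 4636 = 2^2 * 19 * 61; sigma = (1 + 2 + 4) * (1 + 19) * (1 + 61) = 7 * 20 * 62 = 8680; answer 8680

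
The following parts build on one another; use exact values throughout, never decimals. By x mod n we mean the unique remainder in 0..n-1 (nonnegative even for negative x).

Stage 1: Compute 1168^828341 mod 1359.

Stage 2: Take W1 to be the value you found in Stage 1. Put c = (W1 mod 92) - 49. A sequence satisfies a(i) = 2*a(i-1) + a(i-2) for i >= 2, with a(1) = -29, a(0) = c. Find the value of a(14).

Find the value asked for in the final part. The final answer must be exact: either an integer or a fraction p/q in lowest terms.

-3681118

Stage 1: squarings mod 1359: 1168^1=1168, 1168^2=1147, 1168^4=97, 1168^8=1255, 1168^16=1303, 1168^32=418, 1168^64=772, 1168^128=742, 1168^256=169, 1168^512=22, 1168^1024=484, 1168^2048=508, 1168^4096=1213, 1168^8192=931, 1168^16384=1078, 1168^32768=139, 1168^65536=295, 1168^131072=49, 1168^262144=1042, 1168^524288=1282; 1168^828341 = 1168^1 * 1168^4 * 1168^16 * 1168^32 * 1168^128 * 1168^256 * 1168^512 * 1168^8192 * 1168^32768 * 1168^262144 * 1168^524288 = 1021 (mod 1359); answer 1021
Stage 2: W1 = 1021; c = -40; a(2) = 2*(-29) + 1*(-40) = -98; iterating: a(2)=-98, a(3)=-225, a(4)=-548, a(5)=-1321, a(6)=-3190, a(7)=-7701, a(8)=-18592, a(9)=-44885, a(10)=-108362, a(11)=-261609, a(12)=-631580, a(13)=-1524769, a(14)=-3681118; answer -3681118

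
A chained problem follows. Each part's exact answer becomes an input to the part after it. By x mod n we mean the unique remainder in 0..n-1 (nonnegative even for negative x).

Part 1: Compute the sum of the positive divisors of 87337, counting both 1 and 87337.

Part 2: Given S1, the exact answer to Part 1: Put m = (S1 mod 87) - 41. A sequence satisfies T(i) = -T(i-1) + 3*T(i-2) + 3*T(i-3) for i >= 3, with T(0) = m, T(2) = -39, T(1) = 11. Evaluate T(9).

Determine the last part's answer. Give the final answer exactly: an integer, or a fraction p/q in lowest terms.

6771

Part 1: 87337 is prime, so its only divisors are 1 and 87337; sigma = 1 + 87337 = 87338; answer 87338
Part 2: S1 = 87338; m = 36; T(3) = -1*(-39) + 3*(11) + 3*(36) = 180; iterating: T(3)=180, T(4)=-264, T(5)=687, T(6)=-939, T(7)=2208, T(8)=-2964, T(9)=6771; answer 6771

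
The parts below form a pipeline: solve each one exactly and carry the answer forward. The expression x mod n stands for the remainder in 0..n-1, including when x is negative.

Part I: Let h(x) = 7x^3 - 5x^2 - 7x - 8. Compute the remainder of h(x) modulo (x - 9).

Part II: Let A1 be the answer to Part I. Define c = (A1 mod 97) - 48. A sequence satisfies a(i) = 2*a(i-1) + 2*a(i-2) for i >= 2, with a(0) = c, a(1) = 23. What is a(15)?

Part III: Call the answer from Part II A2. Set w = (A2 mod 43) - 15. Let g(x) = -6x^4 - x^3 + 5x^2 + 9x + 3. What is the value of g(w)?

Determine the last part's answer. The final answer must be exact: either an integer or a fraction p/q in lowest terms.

Part I: remainder = value at the root: 7*(9)^3 - 5*(9)^2 - 7*(9)^1 - 8 = (5103) + (-405) + (-63) + (-8) = 4627; answer 4627
Part II: A1 = 4627; c = 20; a(2) = 2*(23) + 2*(20) = 86; iterating: a(2)=86, a(3)=218, a(4)=608, a(5)=1652, a(6)=4520, a(7)=12344, a(8)=33728, a(9)=92144, a(10)=251744, a(11)=687776, a(12)=1879040, a(13)=5133632, a(14)=14025344, a(15)=38317952; answer 38317952
Part III: A2 = 38317952; w = -8; -6*(-8)^4 - 1*(-8)^3 + 5*(-8)^2 + 9*(-8)^1 + 3 = (-24576) + (512) + (320) + (-72) + (3) = -23813; answer -23813

-23813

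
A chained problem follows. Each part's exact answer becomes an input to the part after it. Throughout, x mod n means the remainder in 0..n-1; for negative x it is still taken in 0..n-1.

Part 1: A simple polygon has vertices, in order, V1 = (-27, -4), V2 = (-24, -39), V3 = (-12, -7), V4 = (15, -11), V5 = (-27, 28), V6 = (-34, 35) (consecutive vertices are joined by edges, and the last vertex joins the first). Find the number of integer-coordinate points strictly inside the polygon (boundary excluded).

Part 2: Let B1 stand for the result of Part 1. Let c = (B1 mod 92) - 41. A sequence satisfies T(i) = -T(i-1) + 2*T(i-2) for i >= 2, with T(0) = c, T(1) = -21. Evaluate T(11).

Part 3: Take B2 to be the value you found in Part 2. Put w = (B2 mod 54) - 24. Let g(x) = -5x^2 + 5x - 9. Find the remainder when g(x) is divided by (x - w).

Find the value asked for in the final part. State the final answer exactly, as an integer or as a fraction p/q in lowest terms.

Part 1: cross terms: (-27*-39 - -24*-4)=957, (-24*-7 - -12*-39)=-300, (-12*-11 - 15*-7)=237, (15*28 - -27*-11)=123, (-27*35 - -34*28)=7, (-34*-4 - -27*35)=1081; twice the area = |2105| = 2105; area = 2105/2; boundary points = 1 + 4 + 1 + 3 + 7 + 1 = 17; strictly interior points = area - boundary/2 + 1 = 1045; answer 1045
Part 2: B1 = 1045; c = -8; T(2) = -1*(-21) + 2*(-8) = 5; iterating: T(2)=5, T(3)=-47, T(4)=57, T(5)=-151, T(6)=265, T(7)=-567, T(8)=1097, T(9)=-2231, T(10)=4425, T(11)=-8887; answer -8887
Part 3: B2 = -8887; w = -1; remainder = value at the root: -5*(-1)^2 + 5*(-1)^1 - 9 = (-5) + (-5) + (-9) = -19; answer -19

-19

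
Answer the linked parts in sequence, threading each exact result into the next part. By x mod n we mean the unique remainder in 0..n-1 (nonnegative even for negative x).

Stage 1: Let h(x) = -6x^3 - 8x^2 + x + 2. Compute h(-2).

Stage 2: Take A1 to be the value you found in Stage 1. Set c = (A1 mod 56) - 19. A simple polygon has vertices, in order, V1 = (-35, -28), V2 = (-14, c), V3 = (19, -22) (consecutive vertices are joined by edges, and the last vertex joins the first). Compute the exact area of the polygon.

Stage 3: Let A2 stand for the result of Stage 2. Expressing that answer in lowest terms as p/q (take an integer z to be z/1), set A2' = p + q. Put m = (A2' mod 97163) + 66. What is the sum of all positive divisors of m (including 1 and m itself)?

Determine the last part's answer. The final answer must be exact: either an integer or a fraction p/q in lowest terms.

Stage 1: -6*(-2)^3 - 8*(-2)^2 + 1*(-2)^1 + 2 = (48) + (-32) + (-2) + (2) = 16; answer 16
Stage 2: A1 = 16; c = -3; cross terms: (-35*-3 - -14*-28)=-287, (-14*-22 - 19*-3)=365, (19*-28 - -35*-22)=-1302; twice the area = |-1224| = 1224; area = 612; answer 612
Stage 3: A2 = 612; threaded value p + q = 613; m = 679; 679 = 7 * 97; sigma = (1 + 7) * (1 + 97) = 8 * 98 = 784; answer 784

784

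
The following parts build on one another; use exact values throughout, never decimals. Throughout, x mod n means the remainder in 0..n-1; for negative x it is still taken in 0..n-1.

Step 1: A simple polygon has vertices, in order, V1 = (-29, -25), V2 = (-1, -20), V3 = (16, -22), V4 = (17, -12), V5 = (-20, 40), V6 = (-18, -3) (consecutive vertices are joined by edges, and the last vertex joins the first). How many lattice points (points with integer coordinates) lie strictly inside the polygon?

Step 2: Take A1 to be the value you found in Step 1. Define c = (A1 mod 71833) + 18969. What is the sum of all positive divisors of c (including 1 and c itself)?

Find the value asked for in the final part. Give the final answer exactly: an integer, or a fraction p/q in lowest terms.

Step 1: cross terms: (-29*-20 - -1*-25)=555, (-1*-22 - 16*-20)=342, (16*-12 - 17*-22)=182, (17*40 - -20*-12)=440, (-20*-3 - -18*40)=780, (-18*-25 - -29*-3)=363; twice the area = |2662| = 2662; area = 1331; boundary points = 1 + 1 + 1 + 1 + 1 + 11 = 16; strictly interior points = area - boundary/2 + 1 = 1324; answer 1324
Step 2: A1 = 1324; c = 20293; 20293 = 7 * 13 * 223; sigma = (1 + 7) * (1 + 13) * (1 + 223) = 8 * 14 * 224 = 25088; answer 25088

25088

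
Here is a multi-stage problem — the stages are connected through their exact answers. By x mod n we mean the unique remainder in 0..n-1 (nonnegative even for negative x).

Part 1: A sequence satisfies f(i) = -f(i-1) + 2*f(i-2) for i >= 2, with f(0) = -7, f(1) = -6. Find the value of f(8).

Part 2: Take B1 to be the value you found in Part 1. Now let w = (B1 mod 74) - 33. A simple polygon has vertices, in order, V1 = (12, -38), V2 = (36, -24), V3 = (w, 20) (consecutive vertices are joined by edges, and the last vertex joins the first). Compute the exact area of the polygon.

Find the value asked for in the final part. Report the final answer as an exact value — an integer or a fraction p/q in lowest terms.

Part 1: f(2) = -1*(-6) + 2*(-7) = -8; iterating: f(2)=-8, f(3)=-4, f(4)=-12, f(5)=4, f(6)=-28, f(7)=36, f(8)=-92; answer -92
Part 2: B1 = -92; w = 23; cross terms: (12*-24 - 36*-38)=1080, (36*20 - 23*-24)=1272, (23*-38 - 12*20)=-1114; twice the area = |1238| = 1238; area = 619; answer 619

619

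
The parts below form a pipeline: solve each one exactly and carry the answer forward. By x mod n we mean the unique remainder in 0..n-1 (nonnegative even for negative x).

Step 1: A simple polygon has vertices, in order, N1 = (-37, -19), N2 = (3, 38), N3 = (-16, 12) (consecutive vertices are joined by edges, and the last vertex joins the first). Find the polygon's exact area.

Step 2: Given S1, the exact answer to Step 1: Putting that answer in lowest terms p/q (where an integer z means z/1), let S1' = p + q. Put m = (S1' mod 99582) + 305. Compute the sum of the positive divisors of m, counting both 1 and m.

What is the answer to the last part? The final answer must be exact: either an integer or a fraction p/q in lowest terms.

Step 1: cross terms: (-37*38 - 3*-19)=-1349, (3*12 - -16*38)=644, (-16*-19 - -37*12)=748; twice the area = |43| = 43; area = 43/2; answer 43/2
Step 2: S1 = 43/2; threaded value p + q = 45; m = 350; 350 = 2 * 5^2 * 7; sigma = (1 + 2) * (1 + 5 + 25) * (1 + 7) = 3 * 31 * 8 = 744; answer 744

744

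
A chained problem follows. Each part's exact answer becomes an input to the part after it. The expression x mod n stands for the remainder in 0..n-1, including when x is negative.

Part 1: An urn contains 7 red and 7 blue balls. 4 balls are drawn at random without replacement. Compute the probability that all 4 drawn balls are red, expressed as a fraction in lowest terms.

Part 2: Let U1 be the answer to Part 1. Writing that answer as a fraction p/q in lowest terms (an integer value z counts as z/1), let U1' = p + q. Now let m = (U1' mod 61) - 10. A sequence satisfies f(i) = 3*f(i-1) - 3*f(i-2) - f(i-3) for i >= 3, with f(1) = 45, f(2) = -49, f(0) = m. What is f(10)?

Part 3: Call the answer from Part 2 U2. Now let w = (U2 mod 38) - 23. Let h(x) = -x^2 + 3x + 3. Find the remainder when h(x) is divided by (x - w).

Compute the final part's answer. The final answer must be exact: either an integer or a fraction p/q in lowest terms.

-15

Part 1: total draws C(14,4) = 1001; favorable C(7,4) = 35; P = 5/143; answer 5/143
Part 2: U1 = 5/143; threaded value p + q = 148; m = 16; f(3) = 3*(-49) - 3*(45) - 1*(16) = -298; iterating: f(3)=-298, f(4)=-792, f(5)=-1433, f(6)=-1625, f(7)=216, f(8)=6956, f(9)=21845, f(10)=44451; answer 44451
Part 3: U2 = 44451; w = 6; remainder = value at the root: -1*(6)^2 + 3*(6)^1 + 3 = (-36) + (18) + (3) = -15; answer -15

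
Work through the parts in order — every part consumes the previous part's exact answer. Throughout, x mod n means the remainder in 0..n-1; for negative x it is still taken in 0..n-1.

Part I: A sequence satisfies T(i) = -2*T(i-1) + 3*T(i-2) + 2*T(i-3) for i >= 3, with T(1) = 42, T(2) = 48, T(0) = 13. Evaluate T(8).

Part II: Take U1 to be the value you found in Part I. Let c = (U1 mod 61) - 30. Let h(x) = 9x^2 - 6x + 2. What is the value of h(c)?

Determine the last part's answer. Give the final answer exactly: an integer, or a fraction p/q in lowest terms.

1937

Part I: T(3) = -2*(48) + 3*(42) + 2*(13) = 56; iterating: T(3)=56, T(4)=116, T(5)=32, T(6)=396, T(7)=-464, T(8)=2180; answer 2180
Part II: U1 = 2180; c = 15; 9*(15)^2 - 6*(15)^1 + 2 = (2025) + (-90) + (2) = 1937; answer 1937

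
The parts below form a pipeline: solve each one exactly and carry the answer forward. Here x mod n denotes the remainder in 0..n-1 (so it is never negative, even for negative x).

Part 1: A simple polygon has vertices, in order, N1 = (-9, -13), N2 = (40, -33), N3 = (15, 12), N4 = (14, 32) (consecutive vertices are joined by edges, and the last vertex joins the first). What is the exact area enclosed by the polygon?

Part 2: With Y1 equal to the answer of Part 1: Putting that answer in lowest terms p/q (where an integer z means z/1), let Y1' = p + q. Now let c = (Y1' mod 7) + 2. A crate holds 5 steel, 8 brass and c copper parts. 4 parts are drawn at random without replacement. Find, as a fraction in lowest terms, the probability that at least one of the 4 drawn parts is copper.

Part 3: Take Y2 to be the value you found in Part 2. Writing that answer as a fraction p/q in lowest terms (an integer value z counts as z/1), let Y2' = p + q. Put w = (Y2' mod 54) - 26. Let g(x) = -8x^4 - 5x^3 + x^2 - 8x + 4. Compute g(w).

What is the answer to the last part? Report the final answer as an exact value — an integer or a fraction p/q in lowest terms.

Part 1: cross terms: (-9*-33 - 40*-13)=817, (40*12 - 15*-33)=975, (15*32 - 14*12)=312, (14*-13 - -9*32)=106; twice the area = |2210| = 2210; area = 1105; answer 1105
Part 2: Y1 = 1105; threaded value p + q = 1106; c = 2; total draws C(15,4) = 1365; complement C(13,4) = 715; favorable 1365 - 715 = 650; P = 10/21; answer 10/21
Part 3: Y2 = 10/21; threaded value p + q = 31; w = 5; -8*(5)^4 - 5*(5)^3 + 1*(5)^2 - 8*(5)^1 + 4 = (-5000) + (-625) + (25) + (-40) + (4) = -5636; answer -5636

-5636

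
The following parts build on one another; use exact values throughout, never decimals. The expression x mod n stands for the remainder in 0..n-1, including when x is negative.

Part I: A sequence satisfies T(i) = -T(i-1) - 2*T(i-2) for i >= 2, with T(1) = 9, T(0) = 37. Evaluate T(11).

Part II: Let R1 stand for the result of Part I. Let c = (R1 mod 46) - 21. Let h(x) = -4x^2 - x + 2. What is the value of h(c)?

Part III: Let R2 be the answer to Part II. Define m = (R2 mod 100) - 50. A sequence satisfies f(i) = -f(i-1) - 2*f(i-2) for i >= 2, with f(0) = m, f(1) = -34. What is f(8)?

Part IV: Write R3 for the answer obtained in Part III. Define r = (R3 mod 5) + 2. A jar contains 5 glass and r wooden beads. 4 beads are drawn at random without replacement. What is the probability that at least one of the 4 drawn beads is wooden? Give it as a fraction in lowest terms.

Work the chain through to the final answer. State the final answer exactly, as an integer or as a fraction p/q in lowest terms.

6/7

Part I: T(2) = -1*(9) - 2*(37) = -83; iterating: T(2)=-83, T(3)=65, T(4)=101, T(5)=-231, T(6)=29, T(7)=433, T(8)=-491, T(9)=-375, T(10)=1357, T(11)=-607; answer -607
Part II: R1 = -607; c = 16; -4*(16)^2 - 1*(16)^1 + 2 = (-1024) + (-16) + (2) = -1038; answer -1038
Part III: R2 = -1038; m = 12; f(2) = -1*(-34) - 2*(12) = 10; iterating: f(2)=10, f(3)=58, f(4)=-78, f(5)=-38, f(6)=194, f(7)=-118, f(8)=-270; answer -270
Part IV: R3 = -270; r = 2; total draws C(7,4) = 35; complement C(5,4) = 5; favorable 35 - 5 = 30; P = 6/7; answer 6/7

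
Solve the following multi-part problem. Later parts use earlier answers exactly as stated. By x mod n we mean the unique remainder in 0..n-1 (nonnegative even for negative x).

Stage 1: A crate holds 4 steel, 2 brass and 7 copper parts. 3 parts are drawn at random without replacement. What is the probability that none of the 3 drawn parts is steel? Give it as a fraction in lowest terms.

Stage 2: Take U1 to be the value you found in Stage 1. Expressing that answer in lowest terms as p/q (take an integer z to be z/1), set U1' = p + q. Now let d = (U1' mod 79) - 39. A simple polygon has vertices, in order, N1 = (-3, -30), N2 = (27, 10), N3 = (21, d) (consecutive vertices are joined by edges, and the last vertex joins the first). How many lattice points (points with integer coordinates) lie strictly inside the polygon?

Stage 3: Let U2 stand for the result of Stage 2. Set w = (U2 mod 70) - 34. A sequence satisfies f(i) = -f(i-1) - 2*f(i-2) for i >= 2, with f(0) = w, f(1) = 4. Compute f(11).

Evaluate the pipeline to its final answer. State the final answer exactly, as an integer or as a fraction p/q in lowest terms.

-524

Stage 1: total draws C(13,3) = 286; favorable C(9,3) = 84; P = 42/143; answer 42/143
Stage 2: U1 = 42/143; threaded value p + q = 185; d = -12; cross terms: (-3*10 - 27*-30)=780, (27*-12 - 21*10)=-534, (21*-30 - -3*-12)=-666; twice the area = |-420| = 420; area = 210; boundary points = 10 + 2 + 6 = 18; strictly interior points = area - boundary/2 + 1 = 202; answer 202
Stage 3: U2 = 202; w = 28; f(2) = -1*(4) - 2*(28) = -60; iterating: f(2)=-60, f(3)=52, f(4)=68, f(5)=-172, f(6)=36, f(7)=308, f(8)=-380, f(9)=-236, f(10)=996, f(11)=-524; answer -524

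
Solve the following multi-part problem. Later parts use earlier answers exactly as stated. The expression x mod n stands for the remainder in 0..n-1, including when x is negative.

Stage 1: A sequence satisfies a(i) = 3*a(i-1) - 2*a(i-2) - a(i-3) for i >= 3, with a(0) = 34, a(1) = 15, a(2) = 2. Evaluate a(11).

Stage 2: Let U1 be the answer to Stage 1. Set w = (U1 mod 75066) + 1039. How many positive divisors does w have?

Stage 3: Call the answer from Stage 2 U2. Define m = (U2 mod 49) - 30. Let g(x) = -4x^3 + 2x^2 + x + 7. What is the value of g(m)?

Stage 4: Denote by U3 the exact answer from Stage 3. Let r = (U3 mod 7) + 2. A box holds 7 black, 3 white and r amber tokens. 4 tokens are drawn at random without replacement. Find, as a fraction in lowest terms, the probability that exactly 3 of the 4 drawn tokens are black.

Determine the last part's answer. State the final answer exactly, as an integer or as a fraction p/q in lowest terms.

Stage 1: a(3) = 3*(2) - 2*(15) - 1*(34) = -58; iterating: a(3)=-58, a(4)=-193, a(5)=-465, a(6)=-951, a(7)=-1730, a(8)=-2823, a(9)=-4058, a(10)=-4798, a(11)=-3455; answer -3455
Stage 2: U1 = -3455; w = 72650; 72650 = 2 * 5^2 * 1453; number of divisors = (1+1) * (2+1) * (1+1) = 12; answer 12
Stage 3: U2 = 12; m = -18; -4*(-18)^3 + 2*(-18)^2 + 1*(-18)^1 + 7 = (23328) + (648) + (-18) + (7) = 23965; answer 23965
Stage 4: U3 = 23965; r = 6; total draws C(16,4) = 1820; favorable C(7,3)*C(9,1) = 315; P = 9/52; answer 9/52

9/52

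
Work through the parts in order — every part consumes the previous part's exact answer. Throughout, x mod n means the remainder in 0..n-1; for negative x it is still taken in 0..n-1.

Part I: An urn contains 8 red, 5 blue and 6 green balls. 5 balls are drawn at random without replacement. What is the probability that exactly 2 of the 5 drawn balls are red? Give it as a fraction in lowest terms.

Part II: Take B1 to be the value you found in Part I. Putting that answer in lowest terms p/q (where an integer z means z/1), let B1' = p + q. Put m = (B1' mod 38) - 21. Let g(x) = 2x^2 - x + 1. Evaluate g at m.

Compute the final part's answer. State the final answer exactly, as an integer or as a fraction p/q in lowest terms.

16

Part I: total draws C(19,5) = 11628; favorable C(8,2)*C(11,3) = 4620; P = 385/969; answer 385/969
Part II: B1 = 385/969; threaded value p + q = 1354; m = 3; 2*(3)^2 - 1*(3)^1 + 1 = (18) + (-3) + (1) = 16; answer 16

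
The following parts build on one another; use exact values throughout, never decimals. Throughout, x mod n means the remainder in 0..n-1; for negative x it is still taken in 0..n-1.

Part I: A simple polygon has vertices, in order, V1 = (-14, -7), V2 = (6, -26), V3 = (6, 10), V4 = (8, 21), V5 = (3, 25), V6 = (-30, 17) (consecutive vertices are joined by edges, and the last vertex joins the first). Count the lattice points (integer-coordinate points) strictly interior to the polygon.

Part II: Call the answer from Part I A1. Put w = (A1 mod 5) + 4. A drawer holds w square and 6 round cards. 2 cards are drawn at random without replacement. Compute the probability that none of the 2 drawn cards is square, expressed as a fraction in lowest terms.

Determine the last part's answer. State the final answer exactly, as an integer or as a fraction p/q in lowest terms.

Part I: cross terms: (-14*-26 - 6*-7)=406, (6*10 - 6*-26)=216, (6*21 - 8*10)=46, (8*25 - 3*21)=137, (3*17 - -30*25)=801, (-30*-7 - -14*17)=448; twice the area = |2054| = 2054; area = 1027; boundary points = 1 + 36 + 1 + 1 + 1 + 8 = 48; strictly interior points = area - boundary/2 + 1 = 1004; answer 1004
Part II: A1 = 1004; w = 8; total draws C(14,2) = 91; favorable C(6,2) = 15; P = 15/91; answer 15/91

15/91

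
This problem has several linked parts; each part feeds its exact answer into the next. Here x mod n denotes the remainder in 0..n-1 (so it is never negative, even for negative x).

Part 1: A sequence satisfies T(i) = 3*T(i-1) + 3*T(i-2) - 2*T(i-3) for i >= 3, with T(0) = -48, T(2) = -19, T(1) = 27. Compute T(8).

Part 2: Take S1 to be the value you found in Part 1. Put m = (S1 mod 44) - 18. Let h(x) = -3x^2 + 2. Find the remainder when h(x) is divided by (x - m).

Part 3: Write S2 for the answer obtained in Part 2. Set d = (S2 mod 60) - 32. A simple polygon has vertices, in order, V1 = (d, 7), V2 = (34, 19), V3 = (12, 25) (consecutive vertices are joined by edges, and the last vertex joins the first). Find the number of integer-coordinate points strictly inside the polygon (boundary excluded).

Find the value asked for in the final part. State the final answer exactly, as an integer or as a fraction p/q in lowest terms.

187

Part 1: T(3) = 3*(-19) + 3*(27) - 2*(-48) = 120; iterating: T(3)=120, T(4)=249, T(5)=1145, T(6)=3942, T(7)=14763, T(8)=53825; answer 53825
Part 2: S1 = 53825; m = -5; remainder = value at the root: -3*(-5)^2 + 2 = (-75) + (2) = -73; answer -73
Part 3: S2 = -73; d = 15; cross terms: (15*19 - 34*7)=47, (34*25 - 12*19)=622, (12*7 - 15*25)=-291; twice the area = |378| = 378; area = 189; boundary points = 1 + 2 + 3 = 6; strictly interior points = area - boundary/2 + 1 = 187; answer 187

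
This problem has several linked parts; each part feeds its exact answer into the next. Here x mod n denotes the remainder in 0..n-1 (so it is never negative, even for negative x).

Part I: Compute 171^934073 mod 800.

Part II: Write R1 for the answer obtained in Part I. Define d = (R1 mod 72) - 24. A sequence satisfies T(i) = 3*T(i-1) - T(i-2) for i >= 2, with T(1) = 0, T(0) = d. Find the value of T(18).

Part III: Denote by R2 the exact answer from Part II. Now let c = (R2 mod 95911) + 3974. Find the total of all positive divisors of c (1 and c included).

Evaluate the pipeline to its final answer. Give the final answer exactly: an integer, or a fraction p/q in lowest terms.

98214

Part I: squarings mod 800: 171^1=171, 171^2=441, 171^4=81, 171^8=161, 171^16=321, 171^32=641, 171^64=481, 171^128=161, 171^256=321, 171^512=641, 171^1024=481, 171^2048=161, 171^4096=321, 171^8192=641, 171^16384=481, 171^32768=161, 171^65536=321, 171^131072=641, 171^262144=481, 171^524288=161; 171^934073 = 171^1 * 171^8 * 171^16 * 171^32 * 171^128 * 171^16384 * 171^131072 * 171^262144 * 171^524288 = 11 (mod 800); answer 11
Part II: R1 = 11; d = -13; T(2) = 3*(0) - 1*(-13) = 13; iterating: T(2)=13, T(3)=39, T(4)=104, T(5)=273, T(6)=715, T(7)=1872, T(8)=4901, T(9)=12831, T(10)=33592, T(11)=87945, T(12)=230243, T(13)=602784, T(14)=1578109, T(15)=4131543, T(16)=10816520, T(17)=28318017, T(18)=74137531; answer 74137531
Part III: R2 = 74137531; c = 98213; 98213 is prime, so its only divisors are 1 and 98213; sigma = 1 + 98213 = 98214; answer 98214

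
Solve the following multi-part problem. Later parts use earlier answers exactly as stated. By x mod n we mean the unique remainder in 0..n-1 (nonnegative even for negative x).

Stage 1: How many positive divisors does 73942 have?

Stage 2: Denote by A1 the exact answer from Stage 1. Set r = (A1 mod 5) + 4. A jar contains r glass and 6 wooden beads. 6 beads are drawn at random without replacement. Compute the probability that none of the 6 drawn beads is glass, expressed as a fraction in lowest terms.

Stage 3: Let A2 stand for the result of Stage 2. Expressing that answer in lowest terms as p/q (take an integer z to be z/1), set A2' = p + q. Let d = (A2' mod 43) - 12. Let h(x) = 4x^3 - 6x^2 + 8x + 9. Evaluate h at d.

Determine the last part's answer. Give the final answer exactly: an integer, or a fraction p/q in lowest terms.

83337

Stage 1: 73942 = 2 * 11 * 3361; number of divisors = (1+1) * (1+1) * (1+1) = 8; answer 8
Stage 2: A1 = 8; r = 7; total draws C(13,6) = 1716; favorable C(6,6) = 1; P = 1/1716; answer 1/1716
Stage 3: A2 = 1/1716; threaded value p + q = 1717; d = 28; 4*(28)^3 - 6*(28)^2 + 8*(28)^1 + 9 = (87808) + (-4704) + (224) + (9) = 83337; answer 83337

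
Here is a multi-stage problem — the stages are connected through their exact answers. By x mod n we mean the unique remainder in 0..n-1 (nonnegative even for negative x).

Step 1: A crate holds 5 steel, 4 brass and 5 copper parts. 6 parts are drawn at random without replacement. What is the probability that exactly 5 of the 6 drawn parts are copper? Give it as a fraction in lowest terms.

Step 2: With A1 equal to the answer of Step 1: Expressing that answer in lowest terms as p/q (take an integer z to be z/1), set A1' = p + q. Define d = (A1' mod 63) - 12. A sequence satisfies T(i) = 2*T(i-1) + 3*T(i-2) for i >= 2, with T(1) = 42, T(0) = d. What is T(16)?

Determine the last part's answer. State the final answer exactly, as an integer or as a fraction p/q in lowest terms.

Step 1: total draws C(14,6) = 3003; favorable C(5,5)*C(9,1) = 9; P = 3/1001; answer 3/1001
Step 2: A1 = 3/1001; threaded value p + q = 1004; d = 47; T(2) = 2*(42) + 3*(47) = 225; iterating: T(2)=225, T(3)=576, T(4)=1827, T(5)=5382, T(6)=16245, T(7)=48636, T(8)=146007, T(9)=437922, T(10)=1313865, T(11)=3941496, T(12)=11824587, T(13)=35473662, T(14)=106421085, T(15)=319263156, T(16)=957789567; answer 957789567

957789567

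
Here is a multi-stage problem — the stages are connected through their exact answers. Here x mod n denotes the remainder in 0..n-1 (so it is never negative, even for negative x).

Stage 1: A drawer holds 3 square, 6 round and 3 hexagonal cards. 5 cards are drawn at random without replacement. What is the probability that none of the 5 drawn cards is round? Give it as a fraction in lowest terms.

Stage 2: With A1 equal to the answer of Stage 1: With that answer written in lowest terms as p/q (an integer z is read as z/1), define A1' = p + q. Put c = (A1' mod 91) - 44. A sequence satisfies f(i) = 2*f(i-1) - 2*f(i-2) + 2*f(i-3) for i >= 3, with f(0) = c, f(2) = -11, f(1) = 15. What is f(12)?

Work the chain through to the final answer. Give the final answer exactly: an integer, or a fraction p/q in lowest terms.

-1344

Stage 1: total draws C(12,5) = 792; favorable C(6,5) = 6; P = 1/132; answer 1/132
Stage 2: A1 = 1/132; threaded value p + q = 133; c = -2; f(3) = 2*(-11) - 2*(15) + 2*(-2) = -56; iterating: f(3)=-56, f(4)=-60, f(5)=-30, f(6)=-52, f(7)=-164, f(8)=-284, f(9)=-344, f(10)=-448, f(11)=-776, f(12)=-1344; answer -1344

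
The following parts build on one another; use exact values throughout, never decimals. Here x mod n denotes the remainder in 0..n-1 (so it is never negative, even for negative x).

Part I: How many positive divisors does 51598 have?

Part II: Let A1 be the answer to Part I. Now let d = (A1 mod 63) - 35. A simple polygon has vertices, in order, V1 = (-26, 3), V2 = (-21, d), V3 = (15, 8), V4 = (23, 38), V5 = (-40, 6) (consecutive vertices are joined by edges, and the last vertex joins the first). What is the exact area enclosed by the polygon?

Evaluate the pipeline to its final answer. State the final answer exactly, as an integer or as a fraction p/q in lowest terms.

1623

Part I: 51598 = 2 * 25799; number of divisors = (1+1) * (1+1) = 4; answer 4
Part II: A1 = 4; d = -31; cross terms: (-26*-31 - -21*3)=869, (-21*8 - 15*-31)=297, (15*38 - 23*8)=386, (23*6 - -40*38)=1658, (-40*3 - -26*6)=36; twice the area = |3246| = 3246; area = 1623; answer 1623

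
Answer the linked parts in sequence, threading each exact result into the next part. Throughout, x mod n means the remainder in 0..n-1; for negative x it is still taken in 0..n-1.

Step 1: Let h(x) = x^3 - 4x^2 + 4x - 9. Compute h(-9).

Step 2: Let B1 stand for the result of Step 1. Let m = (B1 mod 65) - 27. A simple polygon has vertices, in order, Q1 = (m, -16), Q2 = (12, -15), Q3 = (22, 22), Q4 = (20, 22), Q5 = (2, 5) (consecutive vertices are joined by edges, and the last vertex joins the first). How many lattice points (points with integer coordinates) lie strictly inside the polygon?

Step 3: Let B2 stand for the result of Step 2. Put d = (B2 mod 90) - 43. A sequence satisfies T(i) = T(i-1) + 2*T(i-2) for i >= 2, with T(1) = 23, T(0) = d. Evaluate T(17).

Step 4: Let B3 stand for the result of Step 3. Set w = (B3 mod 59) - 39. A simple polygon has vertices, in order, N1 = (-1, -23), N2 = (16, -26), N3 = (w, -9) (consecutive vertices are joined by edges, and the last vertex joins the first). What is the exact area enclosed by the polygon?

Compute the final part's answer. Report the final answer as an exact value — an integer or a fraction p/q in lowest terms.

101

Step 1: 1*(-9)^3 - 4*(-9)^2 + 4*(-9)^1 - 9 = (-729) + (-324) + (-36) + (-9) = -1098; answer -1098
Step 2: B1 = -1098; m = -20; cross terms: (-20*-15 - 12*-16)=492, (12*22 - 22*-15)=594, (22*22 - 20*22)=44, (20*5 - 2*22)=56, (2*-16 - -20*5)=68; twice the area = |1254| = 1254; area = 627; boundary points = 1 + 1 + 2 + 1 + 1 = 6; strictly interior points = area - boundary/2 + 1 = 625; answer 625
Step 3: B2 = 625; d = 42; T(2) = 1*(23) + 2*(42) = 107; iterating: T(2)=107, T(3)=153, T(4)=367, T(5)=673, T(6)=1407, T(7)=2753, T(8)=5567, T(9)=11073, T(10)=22207, T(11)=44353, T(12)=88767, T(13)=177473, T(14)=355007, T(15)=709953, T(16)=1419967, T(17)=2839873; answer 2839873
Step 4: B3 = 2839873; w = -13; cross terms: (-1*-26 - 16*-23)=394, (16*-9 - -13*-26)=-482, (-13*-23 - -1*-9)=290; twice the area = |202| = 202; area = 101; answer 101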